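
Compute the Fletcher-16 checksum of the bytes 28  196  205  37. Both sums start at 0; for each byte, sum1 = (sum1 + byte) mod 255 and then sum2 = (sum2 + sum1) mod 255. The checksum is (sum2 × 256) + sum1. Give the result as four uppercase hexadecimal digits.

Running sums (mod 255):
  after byte 0 (28): sum1=28, sum2=28
  after byte 1 (196): sum1=224, sum2=252
  after byte 2 (205): sum1=174, sum2=171
  after byte 3 (37): sum1=211, sum2=127
Checksum = sum2·256 + sum1 = 127·256 + 211 = 32723 = 0x7FD3.

7FD3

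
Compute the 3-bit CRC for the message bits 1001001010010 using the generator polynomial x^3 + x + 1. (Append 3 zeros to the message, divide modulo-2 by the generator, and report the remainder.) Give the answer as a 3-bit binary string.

110

Append 3 zeros: 1001001010010000. Divide by 1011 (XOR where the leading bit is 1):
  pos 0: 1001 XOR 1011 = 0010
  pos 2: 1000 XOR 1011 = 0011
  pos 4: 1110 XOR 1011 = 0101
  pos 5: 1011 XOR 1011 = 0000
  pos 11: 1000 XOR 1011 = 0011
Remainder (last 3 bits) = 110. This is the CRC / FCS.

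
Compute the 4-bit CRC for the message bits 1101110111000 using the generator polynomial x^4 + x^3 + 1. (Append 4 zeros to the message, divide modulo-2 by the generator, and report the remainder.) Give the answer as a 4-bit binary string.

Append 4 zeros: 11011101110000000. Divide by 11001 (XOR where the leading bit is 1):
  pos 0: 11011 XOR 11001 = 00010
  pos 3: 10101 XOR 11001 = 01100
  pos 4: 11001 XOR 11001 = 00000
  pos 9: 10000 XOR 11001 = 01001
  pos 10: 10010 XOR 11001 = 01011
  pos 11: 10110 XOR 11001 = 01111
  pos 12: 11110 XOR 11001 = 00111
Remainder (last 4 bits) = 0111. This is the CRC / FCS.

0111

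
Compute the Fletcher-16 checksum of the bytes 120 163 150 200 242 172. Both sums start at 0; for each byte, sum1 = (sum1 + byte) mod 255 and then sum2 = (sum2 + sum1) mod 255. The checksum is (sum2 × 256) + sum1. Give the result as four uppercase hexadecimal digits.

4C1B

Running sums (mod 255):
  after byte 0 (120): sum1=120, sum2=120
  after byte 1 (163): sum1=28, sum2=148
  after byte 2 (150): sum1=178, sum2=71
  after byte 3 (200): sum1=123, sum2=194
  after byte 4 (242): sum1=110, sum2=49
  after byte 5 (172): sum1=27, sum2=76
Checksum = sum2·256 + sum1 = 76·256 + 27 = 19483 = 0x4C1B.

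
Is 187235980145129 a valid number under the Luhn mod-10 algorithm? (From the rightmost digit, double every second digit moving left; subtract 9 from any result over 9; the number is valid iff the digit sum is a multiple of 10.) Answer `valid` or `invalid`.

valid

From the right, keep odd positions and double even positions (subtract 9 from any doubled value over 9):
  doubled (positions 2,4,...): 4 1 2 7 1 4 7 → sum 26
  kept (positions 1,3,...): 9 1 4 0 9 3 7 1 → sum 34
Total = 60.
60 mod 10 = 0, so the number is valid.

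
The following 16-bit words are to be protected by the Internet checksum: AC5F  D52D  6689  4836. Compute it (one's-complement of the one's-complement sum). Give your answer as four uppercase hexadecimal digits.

CFB2

One's-complement addition (fold any carry out of bit 15 back into bit 0):
  0xAC5F + 0xD52D = 0x1818C → wrap carry → 0x818D
  0x818D + 0x6689 = 0x0E816
  0xE816 + 0x4836 = 0x1304C → wrap carry → 0x304D
One's-complement sum = 0x304D.
Checksum = ~0x304D & 0xFFFF = 0xCFB2.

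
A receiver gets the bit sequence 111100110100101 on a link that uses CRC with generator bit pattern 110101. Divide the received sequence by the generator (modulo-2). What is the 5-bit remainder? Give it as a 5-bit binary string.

01000

Modulo-2 division of 111100110100101 by 110101:
  pos 0: 111100 XOR 110101 = 001001
  pos 2: 100111 XOR 110101 = 010010
  pos 3: 100100 XOR 110101 = 010001
  pos 4: 100011 XOR 110101 = 010110
  pos 5: 101100 XOR 110101 = 011001
  pos 6: 110010 XOR 110101 = 000111
  pos 9: 111101 XOR 110101 = 001000
Remainder = 01000 (nonzero — an error is detected).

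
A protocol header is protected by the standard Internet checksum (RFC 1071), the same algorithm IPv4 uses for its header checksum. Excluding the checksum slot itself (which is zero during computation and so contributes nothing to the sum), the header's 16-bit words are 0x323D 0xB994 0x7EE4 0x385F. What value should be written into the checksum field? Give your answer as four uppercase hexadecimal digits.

5CEA

One's-complement addition (fold any carry out of bit 15 back into bit 0):
  0x323D + 0xB994 = 0x0EBD1
  0xEBD1 + 0x7EE4 = 0x16AB5 → wrap carry → 0x6AB6
  0x6AB6 + 0x385F = 0x0A315
One's-complement sum = 0xA315.
Checksum = ~0xA315 & 0xFFFF = 0x5CEA.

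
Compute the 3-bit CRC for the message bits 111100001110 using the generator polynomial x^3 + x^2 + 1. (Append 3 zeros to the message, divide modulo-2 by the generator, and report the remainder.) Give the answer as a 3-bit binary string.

Append 3 zeros: 111100001110000. Divide by 1101 (XOR where the leading bit is 1):
  pos 0: 1111 XOR 1101 = 0010
  pos 2: 1000 XOR 1101 = 0101
  pos 3: 1010 XOR 1101 = 0111
  pos 4: 1110 XOR 1101 = 0011
  pos 6: 1111 XOR 1101 = 0010
  pos 8: 1010 XOR 1101 = 0111
  pos 9: 1110 XOR 1101 = 0011
  pos 11: 1100 XOR 1101 = 0001
Remainder (last 3 bits) = 001. This is the CRC / FCS.

001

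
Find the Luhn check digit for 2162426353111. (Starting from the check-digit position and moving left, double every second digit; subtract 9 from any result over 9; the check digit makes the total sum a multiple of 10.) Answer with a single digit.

5

Partial digits right→left: 1 1 1 3 5 3 6 2 4 2 6 1 2
Double every second digit counting from the check-digit position (so the 1st, 3rd, 5th, ... of the partial from the right).
  doubled (with −9 where >9): 2 2 1 3 8 3 4 → sum 23
  kept as-is: 1 3 3 2 2 1 → sum 12
Total = 23 + 12 = 35.
Check digit = (10 − (35 mod 10)) mod 10 = 5.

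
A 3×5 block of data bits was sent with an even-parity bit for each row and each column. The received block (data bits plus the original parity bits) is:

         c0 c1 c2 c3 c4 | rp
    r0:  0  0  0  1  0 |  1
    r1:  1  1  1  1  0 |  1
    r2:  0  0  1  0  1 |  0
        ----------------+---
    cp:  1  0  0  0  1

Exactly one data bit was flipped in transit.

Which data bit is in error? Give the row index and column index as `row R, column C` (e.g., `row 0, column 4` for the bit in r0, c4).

Recompute each row's even parity and compare to rp:
  r0: data parity 1, sent rp 1 → ok
  r1: data parity 0, sent rp 1 → mismatch
  r2: data parity 0, sent rp 0 → ok
Recompute each column's even parity and compare to cp:
  c0: data parity 1, sent cp 1 → ok
  c1: data parity 1, sent cp 0 → mismatch
  c2: data parity 0, sent cp 0 → ok
  c3: data parity 0, sent cp 0 → ok
  c4: data parity 1, sent cp 1 → ok
Exactly one row (r1) and one column (c1) fail → the flipped bit is at their intersection.

row 1, column 1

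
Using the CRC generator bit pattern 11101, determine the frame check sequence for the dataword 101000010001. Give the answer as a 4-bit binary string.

Append 4 zeros: 1010000100010000. Divide by 11101 (XOR where the leading bit is 1):
  pos 0: 10100 XOR 11101 = 01001
  pos 1: 10010 XOR 11101 = 01111
  pos 2: 11110 XOR 11101 = 00011
  pos 5: 11100 XOR 11101 = 00001
  pos 9: 10100 XOR 11101 = 01001
  pos 10: 10010 XOR 11101 = 01111
  pos 11: 11110 XOR 11101 = 00011
Remainder (last 4 bits) = 0011. This is the CRC / FCS.

0011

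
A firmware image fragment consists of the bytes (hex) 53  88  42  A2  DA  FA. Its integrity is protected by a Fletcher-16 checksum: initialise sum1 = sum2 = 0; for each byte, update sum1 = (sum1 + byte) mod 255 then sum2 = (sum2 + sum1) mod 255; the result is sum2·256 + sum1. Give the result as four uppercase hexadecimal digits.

Running sums (mod 255):
  after byte 0 (53): sum1=83, sum2=83
  after byte 1 (88): sum1=219, sum2=47
  after byte 2 (42): sum1=30, sum2=77
  after byte 3 (A2): sum1=192, sum2=14
  after byte 4 (DA): sum1=155, sum2=169
  after byte 5 (FA): sum1=150, sum2=64
Checksum = sum2·256 + sum1 = 64·256 + 150 = 16534 = 0x4096.

4096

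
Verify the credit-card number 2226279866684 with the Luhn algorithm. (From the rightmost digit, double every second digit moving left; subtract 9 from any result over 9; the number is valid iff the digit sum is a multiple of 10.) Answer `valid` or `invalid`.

From the right, keep odd positions and double even positions (subtract 9 from any doubled value over 9):
  doubled (positions 2,4,...): 7 3 7 5 3 4 → sum 29
  kept (positions 1,3,...): 4 6 6 9 2 2 2 → sum 31
Total = 60.
60 mod 10 = 0, so the number is valid.

valid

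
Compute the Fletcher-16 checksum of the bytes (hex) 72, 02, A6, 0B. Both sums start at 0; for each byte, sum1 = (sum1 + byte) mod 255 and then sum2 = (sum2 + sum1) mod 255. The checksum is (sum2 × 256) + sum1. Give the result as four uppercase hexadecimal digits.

2826

Running sums (mod 255):
  after byte 0 (72): sum1=114, sum2=114
  after byte 1 (02): sum1=116, sum2=230
  after byte 2 (A6): sum1=27, sum2=2
  after byte 3 (0B): sum1=38, sum2=40
Checksum = sum2·256 + sum1 = 40·256 + 38 = 10278 = 0x2826.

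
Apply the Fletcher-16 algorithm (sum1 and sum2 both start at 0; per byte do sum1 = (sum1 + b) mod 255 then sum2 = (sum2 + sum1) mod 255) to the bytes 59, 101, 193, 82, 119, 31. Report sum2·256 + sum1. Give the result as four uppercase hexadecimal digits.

Running sums (mod 255):
  after byte 0 (59): sum1=59, sum2=59
  after byte 1 (101): sum1=160, sum2=219
  after byte 2 (193): sum1=98, sum2=62
  after byte 3 (82): sum1=180, sum2=242
  after byte 4 (119): sum1=44, sum2=31
  after byte 5 (31): sum1=75, sum2=106
Checksum = sum2·256 + sum1 = 106·256 + 75 = 27211 = 0x6A4B.

6A4B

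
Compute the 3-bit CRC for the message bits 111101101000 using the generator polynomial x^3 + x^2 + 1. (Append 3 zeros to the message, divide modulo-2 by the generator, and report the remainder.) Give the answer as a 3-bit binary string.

Append 3 zeros: 111101101000000. Divide by 1101 (XOR where the leading bit is 1):
  pos 0: 1111 XOR 1101 = 0010
  pos 2: 1001 XOR 1101 = 0100
  pos 3: 1001 XOR 1101 = 0100
  pos 4: 1000 XOR 1101 = 0101
  pos 5: 1011 XOR 1101 = 0110
  pos 6: 1100 XOR 1101 = 0001
  pos 9: 1000 XOR 1101 = 0101
  pos 10: 1010 XOR 1101 = 0111
  pos 11: 1110 XOR 1101 = 0011
Remainder (last 3 bits) = 011. This is the CRC / FCS.

011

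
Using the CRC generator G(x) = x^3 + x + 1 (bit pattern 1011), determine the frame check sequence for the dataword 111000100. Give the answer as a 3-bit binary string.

110

Append 3 zeros: 111000100000. Divide by 1011 (XOR where the leading bit is 1):
  pos 0: 1110 XOR 1011 = 0101
  pos 1: 1010 XOR 1011 = 0001
  pos 4: 1010 XOR 1011 = 0001
  pos 7: 1000 XOR 1011 = 0011
Remainder (last 3 bits) = 110. This is the CRC / FCS.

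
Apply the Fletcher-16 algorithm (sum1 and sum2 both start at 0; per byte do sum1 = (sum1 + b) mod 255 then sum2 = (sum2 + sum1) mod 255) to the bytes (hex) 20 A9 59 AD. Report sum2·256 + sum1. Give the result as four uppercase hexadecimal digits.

Running sums (mod 255):
  after byte 0 (20): sum1=32, sum2=32
  after byte 1 (A9): sum1=201, sum2=233
  after byte 2 (59): sum1=35, sum2=13
  after byte 3 (AD): sum1=208, sum2=221
Checksum = sum2·256 + sum1 = 221·256 + 208 = 56784 = 0xDDD0.

DDD0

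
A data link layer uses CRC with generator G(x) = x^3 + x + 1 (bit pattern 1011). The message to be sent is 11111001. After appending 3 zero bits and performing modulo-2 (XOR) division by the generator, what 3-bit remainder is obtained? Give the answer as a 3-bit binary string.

Append 3 zeros: 11111001000. Divide by 1011 (XOR where the leading bit is 1):
  pos 0: 1111 XOR 1011 = 0100
  pos 1: 1001 XOR 1011 = 0010
  pos 3: 1000 XOR 1011 = 0011
  pos 5: 1110 XOR 1011 = 0101
  pos 6: 1010 XOR 1011 = 0001
Remainder (last 3 bits) = 010. This is the CRC / FCS.

010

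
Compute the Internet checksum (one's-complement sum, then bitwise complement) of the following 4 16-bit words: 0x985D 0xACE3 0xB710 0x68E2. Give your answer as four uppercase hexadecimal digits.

9ACB

One's-complement addition (fold any carry out of bit 15 back into bit 0):
  0x985D + 0xACE3 = 0x14540 → wrap carry → 0x4541
  0x4541 + 0xB710 = 0x0FC51
  0xFC51 + 0x68E2 = 0x16533 → wrap carry → 0x6534
One's-complement sum = 0x6534.
Checksum = ~0x6534 & 0xFFFF = 0x9ACB.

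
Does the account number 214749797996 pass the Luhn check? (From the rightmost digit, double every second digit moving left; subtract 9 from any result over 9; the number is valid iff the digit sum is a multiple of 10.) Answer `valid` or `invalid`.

From the right, keep odd positions and double even positions (subtract 9 from any doubled value over 9):
  doubled (positions 2,4,...): 9 5 5 8 8 4 → sum 39
  kept (positions 1,3,...): 6 9 9 9 7 1 → sum 41
Total = 80.
80 mod 10 = 0, so the number is valid.

valid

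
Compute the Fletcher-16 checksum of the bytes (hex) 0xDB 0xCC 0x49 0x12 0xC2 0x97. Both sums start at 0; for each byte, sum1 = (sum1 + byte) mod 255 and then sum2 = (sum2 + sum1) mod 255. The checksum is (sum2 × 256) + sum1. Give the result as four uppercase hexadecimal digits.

9F5E

Running sums (mod 255):
  after byte 0 (0xDB): sum1=219, sum2=219
  after byte 1 (0xCC): sum1=168, sum2=132
  after byte 2 (0x49): sum1=241, sum2=118
  after byte 3 (0x12): sum1=4, sum2=122
  after byte 4 (0xC2): sum1=198, sum2=65
  after byte 5 (0x97): sum1=94, sum2=159
Checksum = sum2·256 + sum1 = 159·256 + 94 = 40798 = 0x9F5E.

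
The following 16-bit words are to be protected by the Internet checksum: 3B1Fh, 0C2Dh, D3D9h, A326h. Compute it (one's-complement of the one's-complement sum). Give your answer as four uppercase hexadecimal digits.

One's-complement addition (fold any carry out of bit 15 back into bit 0):
  0x3B1F + 0x0C2D = 0x0474C
  0x474C + 0xD3D9 = 0x11B25 → wrap carry → 0x1B26
  0x1B26 + 0xA326 = 0x0BE4C
One's-complement sum = 0xBE4C.
Checksum = ~0xBE4C & 0xFFFF = 0x41B3.

41B3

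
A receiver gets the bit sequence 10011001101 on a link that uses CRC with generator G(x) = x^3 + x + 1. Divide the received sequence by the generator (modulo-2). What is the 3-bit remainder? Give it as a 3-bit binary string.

Modulo-2 division of 10011001101 by 1011:
  pos 0: 1001 XOR 1011 = 0010
  pos 2: 1010 XOR 1011 = 0001
  pos 5: 1011 XOR 1011 = 0000
Remainder = 001 (nonzero — an error is detected).

001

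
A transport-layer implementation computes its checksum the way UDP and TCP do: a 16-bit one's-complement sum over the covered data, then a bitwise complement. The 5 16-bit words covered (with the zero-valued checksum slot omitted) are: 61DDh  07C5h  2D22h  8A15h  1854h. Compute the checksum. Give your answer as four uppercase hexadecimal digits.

One's-complement addition (fold any carry out of bit 15 back into bit 0):
  0x61DD + 0x07C5 = 0x069A2
  0x69A2 + 0x2D22 = 0x096C4
  0x96C4 + 0x8A15 = 0x120D9 → wrap carry → 0x20DA
  0x20DA + 0x1854 = 0x0392E
One's-complement sum = 0x392E.
Checksum = ~0x392E & 0xFFFF = 0xC6D1.

C6D1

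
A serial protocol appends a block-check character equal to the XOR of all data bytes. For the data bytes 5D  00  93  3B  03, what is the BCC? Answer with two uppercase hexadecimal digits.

F6

XOR the bytes together:
  start with 0x5D
  0x5D ⊕ 0x00 = 0x5D
  0x5D ⊕ 0x93 = 0xCE
  0xCE ⊕ 0x3B = 0xF5
  0xF5 ⊕ 0x03 = 0xF6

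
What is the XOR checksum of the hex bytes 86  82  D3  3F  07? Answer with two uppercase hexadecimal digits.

XOR the bytes together:
  start with 0x86
  0x86 ⊕ 0x82 = 0x04
  0x04 ⊕ 0xD3 = 0xD7
  0xD7 ⊕ 0x3F = 0xE8
  0xE8 ⊕ 0x07 = 0xEF

EF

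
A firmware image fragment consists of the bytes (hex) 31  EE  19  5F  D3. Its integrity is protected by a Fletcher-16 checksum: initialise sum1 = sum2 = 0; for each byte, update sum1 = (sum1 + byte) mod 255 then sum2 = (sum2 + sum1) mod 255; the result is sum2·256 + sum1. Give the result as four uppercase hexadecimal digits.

8F6C

Running sums (mod 255):
  after byte 0 (31): sum1=49, sum2=49
  after byte 1 (EE): sum1=32, sum2=81
  after byte 2 (19): sum1=57, sum2=138
  after byte 3 (5F): sum1=152, sum2=35
  after byte 4 (D3): sum1=108, sum2=143
Checksum = sum2·256 + sum1 = 143·256 + 108 = 36716 = 0x8F6C.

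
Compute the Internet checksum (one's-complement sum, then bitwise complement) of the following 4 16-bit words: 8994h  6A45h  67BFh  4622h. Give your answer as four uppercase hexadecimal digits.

One's-complement addition (fold any carry out of bit 15 back into bit 0):
  0x8994 + 0x6A45 = 0x0F3D9
  0xF3D9 + 0x67BF = 0x15B98 → wrap carry → 0x5B99
  0x5B99 + 0x4622 = 0x0A1BB
One's-complement sum = 0xA1BB.
Checksum = ~0xA1BB & 0xFFFF = 0x5E44.

5E44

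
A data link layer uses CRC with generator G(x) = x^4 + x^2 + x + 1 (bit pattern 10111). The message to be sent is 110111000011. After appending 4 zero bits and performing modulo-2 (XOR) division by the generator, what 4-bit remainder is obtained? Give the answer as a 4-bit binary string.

Append 4 zeros: 1101110000110000. Divide by 10111 (XOR where the leading bit is 1):
  pos 0: 11011 XOR 10111 = 01100
  pos 1: 11001 XOR 10111 = 01110
  pos 2: 11100 XOR 10111 = 01011
  pos 3: 10110 XOR 10111 = 00001
  pos 7: 10011 XOR 10111 = 00100
  pos 9: 10000 XOR 10111 = 00111
  pos 11: 11100 XOR 10111 = 01011
Remainder (last 4 bits) = 1011. This is the CRC / FCS.

1011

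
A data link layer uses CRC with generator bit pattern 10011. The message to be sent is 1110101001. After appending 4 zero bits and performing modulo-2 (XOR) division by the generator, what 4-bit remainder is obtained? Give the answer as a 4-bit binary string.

Append 4 zeros: 11101010010000. Divide by 10011 (XOR where the leading bit is 1):
  pos 0: 11101 XOR 10011 = 01110
  pos 1: 11100 XOR 10011 = 01111
  pos 2: 11111 XOR 10011 = 01100
  pos 3: 11000 XOR 10011 = 01011
  pos 4: 10110 XOR 10011 = 00101
  pos 6: 10110 XOR 10011 = 00101
  pos 8: 10100 XOR 10011 = 00111
Remainder (last 4 bits) = 1110. This is the CRC / FCS.

1110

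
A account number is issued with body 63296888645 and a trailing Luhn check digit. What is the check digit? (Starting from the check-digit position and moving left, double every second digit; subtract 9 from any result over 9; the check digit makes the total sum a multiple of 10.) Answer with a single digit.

7

Partial digits right→left: 5 4 6 8 8 8 6 9 2 3 6
Double every second digit counting from the check-digit position (so the 1st, 3rd, 5th, ... of the partial from the right).
  doubled (with −9 where >9): 1 3 7 3 4 3 → sum 21
  kept as-is: 4 8 8 9 3 → sum 32
Total = 21 + 32 = 53.
Check digit = (10 − (53 mod 10)) mod 10 = 7.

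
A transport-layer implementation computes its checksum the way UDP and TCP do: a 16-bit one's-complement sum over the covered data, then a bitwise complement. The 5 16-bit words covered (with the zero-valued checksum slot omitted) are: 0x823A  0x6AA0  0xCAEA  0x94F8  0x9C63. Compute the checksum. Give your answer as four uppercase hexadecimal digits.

16DE

One's-complement addition (fold any carry out of bit 15 back into bit 0):
  0x823A + 0x6AA0 = 0x0ECDA
  0xECDA + 0xCAEA = 0x1B7C4 → wrap carry → 0xB7C5
  0xB7C5 + 0x94F8 = 0x14CBD → wrap carry → 0x4CBE
  0x4CBE + 0x9C63 = 0x0E921
One's-complement sum = 0xE921.
Checksum = ~0xE921 & 0xFFFF = 0x16DE.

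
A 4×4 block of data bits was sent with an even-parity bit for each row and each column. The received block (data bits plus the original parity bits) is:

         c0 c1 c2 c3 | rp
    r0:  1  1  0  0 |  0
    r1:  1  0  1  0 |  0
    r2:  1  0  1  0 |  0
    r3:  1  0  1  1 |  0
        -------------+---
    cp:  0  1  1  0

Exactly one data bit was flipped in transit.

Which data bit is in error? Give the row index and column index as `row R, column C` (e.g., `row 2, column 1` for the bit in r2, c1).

Recompute each row's even parity and compare to rp:
  r0: data parity 0, sent rp 0 → ok
  r1: data parity 0, sent rp 0 → ok
  r2: data parity 0, sent rp 0 → ok
  r3: data parity 1, sent rp 0 → mismatch
Recompute each column's even parity and compare to cp:
  c0: data parity 0, sent cp 0 → ok
  c1: data parity 1, sent cp 1 → ok
  c2: data parity 1, sent cp 1 → ok
  c3: data parity 1, sent cp 0 → mismatch
Exactly one row (r3) and one column (c3) fail → the flipped bit is at their intersection.

row 3, column 3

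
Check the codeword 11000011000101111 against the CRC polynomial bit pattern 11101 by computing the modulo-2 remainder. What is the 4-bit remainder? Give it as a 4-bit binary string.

Modulo-2 division of 11000011000101111 by 11101:
  pos 0: 11000 XOR 11101 = 00101
  pos 2: 10101 XOR 11101 = 01000
  pos 3: 10001 XOR 11101 = 01100
  pos 4: 11000 XOR 11101 = 00101
  pos 6: 10100 XOR 11101 = 01001
  pos 7: 10011 XOR 11101 = 01110
  pos 8: 11100 XOR 11101 = 00001
  pos 12: 11111 XOR 11101 = 00010
Remainder = 0010 (nonzero — an error is detected).

0010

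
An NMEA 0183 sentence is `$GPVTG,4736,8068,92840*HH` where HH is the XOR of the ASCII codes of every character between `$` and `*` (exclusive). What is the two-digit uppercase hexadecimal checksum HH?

49

XOR the ASCII codes of the payload characters:
  'G' = 0x47 → acc = 0x47
  'P' = 0x50 → acc = 0x17
  'V' = 0x56 → acc = 0x41
  'T' = 0x54 → acc = 0x15
  'G' = 0x47 → acc = 0x52
  ',' = 0x2C → acc = 0x7E
  '4' = 0x34 → acc = 0x4A
  '7' = 0x37 → acc = 0x7D
  '3' = 0x33 → acc = 0x4E
  '6' = 0x36 → acc = 0x78
  ',' = 0x2C → acc = 0x54
  '8' = 0x38 → acc = 0x6C
  '0' = 0x30 → acc = 0x5C
  '6' = 0x36 → acc = 0x6A
  '8' = 0x38 → acc = 0x52
  ',' = 0x2C → acc = 0x7E
  '9' = 0x39 → acc = 0x47
  '2' = 0x32 → acc = 0x75
  '8' = 0x38 → acc = 0x4D
  '4' = 0x34 → acc = 0x79
  '0' = 0x30 → acc = 0x49
Checksum = 0x49.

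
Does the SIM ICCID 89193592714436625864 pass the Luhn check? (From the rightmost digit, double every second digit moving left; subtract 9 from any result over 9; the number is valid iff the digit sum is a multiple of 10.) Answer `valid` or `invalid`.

valid

From the right, keep odd positions and double even positions (subtract 9 from any doubled value over 9):
  doubled (positions 2,4,...): 3 1 3 6 8 5 9 6 2 7 → sum 50
  kept (positions 1,3,...): 4 8 2 6 4 1 2 5 9 9 → sum 50
Total = 100.
100 mod 10 = 0, so the number is valid.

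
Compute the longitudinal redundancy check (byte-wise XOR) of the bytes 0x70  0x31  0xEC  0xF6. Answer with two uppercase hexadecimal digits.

XOR the bytes together:
  start with 0x70
  0x70 ⊕ 0x31 = 0x41
  0x41 ⊕ 0xEC = 0xAD
  0xAD ⊕ 0xF6 = 0x5B

5B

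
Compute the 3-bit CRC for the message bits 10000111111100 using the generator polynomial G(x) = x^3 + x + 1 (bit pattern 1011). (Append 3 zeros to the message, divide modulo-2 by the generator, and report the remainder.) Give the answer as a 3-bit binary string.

100

Append 3 zeros: 10000111111100000. Divide by 1011 (XOR where the leading bit is 1):
  pos 0: 1000 XOR 1011 = 0011
  pos 2: 1101 XOR 1011 = 0110
  pos 3: 1101 XOR 1011 = 0110
  pos 4: 1101 XOR 1011 = 0110
  pos 5: 1101 XOR 1011 = 0110
  pos 6: 1101 XOR 1011 = 0110
  pos 7: 1101 XOR 1011 = 0110
  pos 8: 1101 XOR 1011 = 0110
  pos 9: 1100 XOR 1011 = 0111
  pos 10: 1110 XOR 1011 = 0101
  pos 11: 1010 XOR 1011 = 0001
Remainder (last 3 bits) = 100. This is the CRC / FCS.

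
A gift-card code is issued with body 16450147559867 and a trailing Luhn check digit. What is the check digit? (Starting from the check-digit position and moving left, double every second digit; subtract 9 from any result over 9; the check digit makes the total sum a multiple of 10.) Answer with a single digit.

7

Partial digits right→left: 7 6 8 9 5 5 7 4 1 0 5 4 6 1
Double every second digit counting from the check-digit position (so the 1st, 3rd, 5th, ... of the partial from the right).
  doubled (with −9 where >9): 5 7 1 5 2 1 3 → sum 24
  kept as-is: 6 9 5 4 0 4 1 → sum 29
Total = 24 + 29 = 53.
Check digit = (10 − (53 mod 10)) mod 10 = 7.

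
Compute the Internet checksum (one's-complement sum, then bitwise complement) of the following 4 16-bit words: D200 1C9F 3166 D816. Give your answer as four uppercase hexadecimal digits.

One's-complement addition (fold any carry out of bit 15 back into bit 0):
  0xD200 + 0x1C9F = 0x0EE9F
  0xEE9F + 0x3166 = 0x12005 → wrap carry → 0x2006
  0x2006 + 0xD816 = 0x0F81C
One's-complement sum = 0xF81C.
Checksum = ~0xF81C & 0xFFFF = 0x07E3.

07E3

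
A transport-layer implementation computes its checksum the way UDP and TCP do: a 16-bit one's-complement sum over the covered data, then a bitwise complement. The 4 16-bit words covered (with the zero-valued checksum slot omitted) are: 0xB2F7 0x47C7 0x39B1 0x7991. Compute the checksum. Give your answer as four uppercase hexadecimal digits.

51FE

One's-complement addition (fold any carry out of bit 15 back into bit 0):
  0xB2F7 + 0x47C7 = 0x0FABE
  0xFABE + 0x39B1 = 0x1346F → wrap carry → 0x3470
  0x3470 + 0x7991 = 0x0AE01
One's-complement sum = 0xAE01.
Checksum = ~0xAE01 & 0xFFFF = 0x51FE.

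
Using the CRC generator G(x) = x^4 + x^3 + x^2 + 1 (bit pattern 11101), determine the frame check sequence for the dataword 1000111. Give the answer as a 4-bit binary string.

1100

Append 4 zeros: 10001110000. Divide by 11101 (XOR where the leading bit is 1):
  pos 0: 10001 XOR 11101 = 01100
  pos 1: 11001 XOR 11101 = 00100
  pos 3: 10010 XOR 11101 = 01111
  pos 4: 11110 XOR 11101 = 00011
Remainder (last 4 bits) = 1100. This is the CRC / FCS.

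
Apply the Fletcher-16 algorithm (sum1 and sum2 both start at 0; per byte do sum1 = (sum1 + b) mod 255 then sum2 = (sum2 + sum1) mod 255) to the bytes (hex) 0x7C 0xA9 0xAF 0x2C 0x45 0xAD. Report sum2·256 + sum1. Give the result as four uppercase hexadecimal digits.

Running sums (mod 255):
  after byte 0 (0x7C): sum1=124, sum2=124
  after byte 1 (0xA9): sum1=38, sum2=162
  after byte 2 (0xAF): sum1=213, sum2=120
  after byte 3 (0x2C): sum1=2, sum2=122
  after byte 4 (0x45): sum1=71, sum2=193
  after byte 5 (0xAD): sum1=244, sum2=182
Checksum = sum2·256 + sum1 = 182·256 + 244 = 46836 = 0xB6F4.

B6F4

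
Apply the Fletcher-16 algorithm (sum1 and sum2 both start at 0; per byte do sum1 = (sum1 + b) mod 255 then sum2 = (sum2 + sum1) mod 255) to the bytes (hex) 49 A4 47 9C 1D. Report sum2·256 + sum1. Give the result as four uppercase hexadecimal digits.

2DEE

Running sums (mod 255):
  after byte 0 (49): sum1=73, sum2=73
  after byte 1 (A4): sum1=237, sum2=55
  after byte 2 (47): sum1=53, sum2=108
  after byte 3 (9C): sum1=209, sum2=62
  after byte 4 (1D): sum1=238, sum2=45
Checksum = sum2·256 + sum1 = 45·256 + 238 = 11758 = 0x2DEE.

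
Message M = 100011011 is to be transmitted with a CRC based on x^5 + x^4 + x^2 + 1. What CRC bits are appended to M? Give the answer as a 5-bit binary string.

Append 5 zeros: 10001101100000. Divide by 110101 (XOR where the leading bit is 1):
  pos 0: 100011 XOR 110101 = 010110
  pos 1: 101100 XOR 110101 = 011001
  pos 2: 110011 XOR 110101 = 000110
  pos 5: 110100 XOR 110101 = 000001
Remainder (last 5 bits) = 01000. This is the CRC / FCS.

01000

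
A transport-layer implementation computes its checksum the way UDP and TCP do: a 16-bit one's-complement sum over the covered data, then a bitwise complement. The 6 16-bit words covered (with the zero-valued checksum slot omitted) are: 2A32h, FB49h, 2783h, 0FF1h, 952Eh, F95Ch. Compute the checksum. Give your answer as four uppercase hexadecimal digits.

1484

One's-complement addition (fold any carry out of bit 15 back into bit 0):
  0x2A32 + 0xFB49 = 0x1257B → wrap carry → 0x257C
  0x257C + 0x2783 = 0x04CFF
  0x4CFF + 0x0FF1 = 0x05CF0
  0x5CF0 + 0x952E = 0x0F21E
  0xF21E + 0xF95C = 0x1EB7A → wrap carry → 0xEB7B
One's-complement sum = 0xEB7B.
Checksum = ~0xEB7B & 0xFFFF = 0x1484.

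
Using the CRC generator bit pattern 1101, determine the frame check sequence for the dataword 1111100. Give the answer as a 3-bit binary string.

010

Append 3 zeros: 1111100000. Divide by 1101 (XOR where the leading bit is 1):
  pos 0: 1111 XOR 1101 = 0010
  pos 2: 1010 XOR 1101 = 0111
  pos 3: 1110 XOR 1101 = 0011
  pos 5: 1100 XOR 1101 = 0001
Remainder (last 3 bits) = 010. This is the CRC / FCS.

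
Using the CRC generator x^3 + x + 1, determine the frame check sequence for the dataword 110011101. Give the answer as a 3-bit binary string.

101

Append 3 zeros: 110011101000. Divide by 1011 (XOR where the leading bit is 1):
  pos 0: 1100 XOR 1011 = 0111
  pos 1: 1111 XOR 1011 = 0100
  pos 2: 1001 XOR 1011 = 0010
  pos 4: 1010 XOR 1011 = 0001
  pos 7: 1100 XOR 1011 = 0111
  pos 8: 1110 XOR 1011 = 0101
Remainder (last 3 bits) = 101. This is the CRC / FCS.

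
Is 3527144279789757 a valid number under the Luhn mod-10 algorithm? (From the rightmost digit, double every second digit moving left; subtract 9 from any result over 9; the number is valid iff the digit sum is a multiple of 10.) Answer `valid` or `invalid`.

invalid

From the right, keep odd positions and double even positions (subtract 9 from any doubled value over 9):
  doubled (positions 2,4,...): 1 9 5 5 8 2 4 6 → sum 40
  kept (positions 1,3,...): 7 7 8 9 2 4 7 5 → sum 49
Total = 89.
89 mod 10 = 9, so the number is invalid.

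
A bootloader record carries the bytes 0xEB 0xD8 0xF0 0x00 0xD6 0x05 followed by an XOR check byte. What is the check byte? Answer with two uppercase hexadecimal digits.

XOR the bytes together:
  start with 0xEB
  0xEB ⊕ 0xD8 = 0x33
  0x33 ⊕ 0xF0 = 0xC3
  0xC3 ⊕ 0x00 = 0xC3
  0xC3 ⊕ 0xD6 = 0x15
  0x15 ⊕ 0x05 = 0x10

10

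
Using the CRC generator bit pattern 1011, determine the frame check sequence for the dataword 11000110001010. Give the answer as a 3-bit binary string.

000

Append 3 zeros: 11000110001010000. Divide by 1011 (XOR where the leading bit is 1):
  pos 0: 1100 XOR 1011 = 0111
  pos 1: 1110 XOR 1011 = 0101
  pos 2: 1011 XOR 1011 = 0000
  pos 6: 1000 XOR 1011 = 0011
  pos 8: 1110 XOR 1011 = 0101
  pos 9: 1011 XOR 1011 = 0000
Remainder (last 3 bits) = 000. This is the CRC / FCS.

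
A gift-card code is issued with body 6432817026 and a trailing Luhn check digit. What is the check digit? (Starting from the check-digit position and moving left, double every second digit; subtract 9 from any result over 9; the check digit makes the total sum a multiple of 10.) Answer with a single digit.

Partial digits right→left: 6 2 0 7 1 8 2 3 4 6
Double every second digit counting from the check-digit position (so the 1st, 3rd, 5th, ... of the partial from the right).
  doubled (with −9 where >9): 3 0 2 4 8 → sum 17
  kept as-is: 2 7 8 3 6 → sum 26
Total = 17 + 26 = 43.
Check digit = (10 − (43 mod 10)) mod 10 = 7.

7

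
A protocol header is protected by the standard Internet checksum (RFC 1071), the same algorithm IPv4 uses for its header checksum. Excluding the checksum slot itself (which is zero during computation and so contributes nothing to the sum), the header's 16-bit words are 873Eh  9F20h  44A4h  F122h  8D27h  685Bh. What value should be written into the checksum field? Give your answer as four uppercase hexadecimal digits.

AE56

One's-complement addition (fold any carry out of bit 15 back into bit 0):
  0x873E + 0x9F20 = 0x1265E → wrap carry → 0x265F
  0x265F + 0x44A4 = 0x06B03
  0x6B03 + 0xF122 = 0x15C25 → wrap carry → 0x5C26
  0x5C26 + 0x8D27 = 0x0E94D
  0xE94D + 0x685B = 0x151A8 → wrap carry → 0x51A9
One's-complement sum = 0x51A9.
Checksum = ~0x51A9 & 0xFFFF = 0xAE56.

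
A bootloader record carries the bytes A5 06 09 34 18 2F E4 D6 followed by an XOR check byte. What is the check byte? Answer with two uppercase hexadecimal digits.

XOR the bytes together:
  start with 0xA5
  0xA5 ⊕ 0x06 = 0xA3
  0xA3 ⊕ 0x09 = 0xAA
  0xAA ⊕ 0x34 = 0x9E
  0x9E ⊕ 0x18 = 0x86
  0x86 ⊕ 0x2F = 0xA9
  0xA9 ⊕ 0xE4 = 0x4D
  0x4D ⊕ 0xD6 = 0x9B

9B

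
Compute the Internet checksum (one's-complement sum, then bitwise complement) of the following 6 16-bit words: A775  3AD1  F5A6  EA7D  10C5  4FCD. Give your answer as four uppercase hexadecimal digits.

DD01

One's-complement addition (fold any carry out of bit 15 back into bit 0):
  0xA775 + 0x3AD1 = 0x0E246
  0xE246 + 0xF5A6 = 0x1D7EC → wrap carry → 0xD7ED
  0xD7ED + 0xEA7D = 0x1C26A → wrap carry → 0xC26B
  0xC26B + 0x10C5 = 0x0D330
  0xD330 + 0x4FCD = 0x122FD → wrap carry → 0x22FE
One's-complement sum = 0x22FE.
Checksum = ~0x22FE & 0xFFFF = 0xDD01.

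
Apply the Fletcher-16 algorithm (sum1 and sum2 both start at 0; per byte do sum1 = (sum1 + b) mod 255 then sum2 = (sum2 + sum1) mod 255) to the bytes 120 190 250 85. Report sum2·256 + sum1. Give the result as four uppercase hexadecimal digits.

6987

Running sums (mod 255):
  after byte 0 (120): sum1=120, sum2=120
  after byte 1 (190): sum1=55, sum2=175
  after byte 2 (250): sum1=50, sum2=225
  after byte 3 (85): sum1=135, sum2=105
Checksum = sum2·256 + sum1 = 105·256 + 135 = 27015 = 0x6987.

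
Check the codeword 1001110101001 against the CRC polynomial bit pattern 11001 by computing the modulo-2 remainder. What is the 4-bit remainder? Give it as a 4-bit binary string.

1101

Modulo-2 division of 1001110101001 by 11001:
  pos 0: 10011 XOR 11001 = 01010
  pos 1: 10101 XOR 11001 = 01100
  pos 2: 11000 XOR 11001 = 00001
  pos 6: 11010 XOR 11001 = 00011
Remainder = 1101 (nonzero — an error is detected).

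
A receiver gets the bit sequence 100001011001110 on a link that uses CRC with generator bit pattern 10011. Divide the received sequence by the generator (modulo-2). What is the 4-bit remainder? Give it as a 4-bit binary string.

Modulo-2 division of 100001011001110 by 10011:
  pos 0: 10000 XOR 10011 = 00011
  pos 3: 11101 XOR 10011 = 01110
  pos 4: 11101 XOR 10011 = 01110
  pos 5: 11100 XOR 10011 = 01111
  pos 6: 11110 XOR 10011 = 01101
  pos 7: 11011 XOR 10011 = 01000
  pos 8: 10001 XOR 10011 = 00010
Remainder = 1010 (nonzero — an error is detected).

1010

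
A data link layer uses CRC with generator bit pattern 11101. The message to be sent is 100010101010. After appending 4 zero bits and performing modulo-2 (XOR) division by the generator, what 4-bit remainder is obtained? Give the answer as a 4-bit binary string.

1101

Append 4 zeros: 1000101010100000. Divide by 11101 (XOR where the leading bit is 1):
  pos 0: 10001 XOR 11101 = 01100
  pos 1: 11000 XOR 11101 = 00101
  pos 3: 10110 XOR 11101 = 01011
  pos 4: 10111 XOR 11101 = 01010
  pos 5: 10100 XOR 11101 = 01001
  pos 6: 10011 XOR 11101 = 01110
  pos 7: 11100 XOR 11101 = 00001
  pos 11: 10000 XOR 11101 = 01101
Remainder (last 4 bits) = 1101. This is the CRC / FCS.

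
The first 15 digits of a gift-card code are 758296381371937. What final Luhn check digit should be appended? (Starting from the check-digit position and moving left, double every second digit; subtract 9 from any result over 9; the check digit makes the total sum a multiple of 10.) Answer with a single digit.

Partial digits right→left: 7 3 9 1 7 3 1 8 3 6 9 2 8 5 7
Double every second digit counting from the check-digit position (so the 1st, 3rd, 5th, ... of the partial from the right).
  doubled (with −9 where >9): 5 9 5 2 6 9 7 5 → sum 48
  kept as-is: 3 1 3 8 6 2 5 → sum 28
Total = 48 + 28 = 76.
Check digit = (10 − (76 mod 10)) mod 10 = 4.

4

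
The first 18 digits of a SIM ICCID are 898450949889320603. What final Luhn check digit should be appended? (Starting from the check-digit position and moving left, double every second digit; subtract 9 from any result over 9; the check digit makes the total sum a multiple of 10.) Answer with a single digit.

6

Partial digits right→left: 3 0 6 0 2 3 9 8 8 9 4 9 0 5 4 8 9 8
Double every second digit counting from the check-digit position (so the 1st, 3rd, 5th, ... of the partial from the right).
  doubled (with −9 where >9): 6 3 4 9 7 8 0 8 9 → sum 54
  kept as-is: 0 0 3 8 9 9 5 8 8 → sum 50
Total = 54 + 50 = 104.
Check digit = (10 − (104 mod 10)) mod 10 = 6.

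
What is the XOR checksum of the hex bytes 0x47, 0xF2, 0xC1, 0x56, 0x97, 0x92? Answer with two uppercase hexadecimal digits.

27

XOR the bytes together:
  start with 0x47
  0x47 ⊕ 0xF2 = 0xB5
  0xB5 ⊕ 0xC1 = 0x74
  0x74 ⊕ 0x56 = 0x22
  0x22 ⊕ 0x97 = 0xB5
  0xB5 ⊕ 0x92 = 0x27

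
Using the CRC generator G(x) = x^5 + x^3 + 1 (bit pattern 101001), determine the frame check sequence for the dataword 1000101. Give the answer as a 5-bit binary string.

01011

Append 5 zeros: 100010100000. Divide by 101001 (XOR where the leading bit is 1):
  pos 0: 100010 XOR 101001 = 001011
  pos 2: 101110 XOR 101001 = 000111
  pos 5: 111000 XOR 101001 = 010001
  pos 6: 100010 XOR 101001 = 001011
Remainder (last 5 bits) = 01011. This is the CRC / FCS.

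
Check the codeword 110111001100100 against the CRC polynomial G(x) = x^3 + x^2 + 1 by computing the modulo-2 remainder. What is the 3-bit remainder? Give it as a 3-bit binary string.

Modulo-2 division of 110111001100100 by 1101:
  pos 0: 1101 XOR 1101 = 0000
  pos 4: 1100 XOR 1101 = 0001
  pos 7: 1110 XOR 1101 = 0011
  pos 9: 1101 XOR 1101 = 0000
Remainder = 000 (zero — the frame passes the CRC check).

000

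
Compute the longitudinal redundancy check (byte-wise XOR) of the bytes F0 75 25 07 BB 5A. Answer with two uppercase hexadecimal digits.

46

XOR the bytes together:
  start with 0xF0
  0xF0 ⊕ 0x75 = 0x85
  0x85 ⊕ 0x25 = 0xA0
  0xA0 ⊕ 0x07 = 0xA7
  0xA7 ⊕ 0xBB = 0x1C
  0x1C ⊕ 0x5A = 0x46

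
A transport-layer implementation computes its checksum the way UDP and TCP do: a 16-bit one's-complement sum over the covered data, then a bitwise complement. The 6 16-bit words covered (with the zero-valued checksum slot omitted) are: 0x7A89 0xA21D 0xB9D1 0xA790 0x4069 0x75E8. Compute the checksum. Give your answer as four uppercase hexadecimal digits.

One's-complement addition (fold any carry out of bit 15 back into bit 0):
  0x7A89 + 0xA21D = 0x11CA6 → wrap carry → 0x1CA7
  0x1CA7 + 0xB9D1 = 0x0D678
  0xD678 + 0xA790 = 0x17E08 → wrap carry → 0x7E09
  0x7E09 + 0x4069 = 0x0BE72
  0xBE72 + 0x75E8 = 0x1345A → wrap carry → 0x345B
One's-complement sum = 0x345B.
Checksum = ~0x345B & 0xFFFF = 0xCBA4.

CBA4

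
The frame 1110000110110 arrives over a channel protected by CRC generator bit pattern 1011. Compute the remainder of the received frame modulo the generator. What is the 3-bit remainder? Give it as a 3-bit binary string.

101

Modulo-2 division of 1110000110110 by 1011:
  pos 0: 1110 XOR 1011 = 0101
  pos 1: 1010 XOR 1011 = 0001
  pos 4: 1001 XOR 1011 = 0010
  pos 6: 1010 XOR 1011 = 0001
  pos 9: 1110 XOR 1011 = 0101
Remainder = 101 (nonzero — an error is detected).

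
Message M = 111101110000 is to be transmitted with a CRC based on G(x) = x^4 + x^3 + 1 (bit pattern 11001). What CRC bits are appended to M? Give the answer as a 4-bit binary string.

Append 4 zeros: 1111011100000000. Divide by 11001 (XOR where the leading bit is 1):
  pos 0: 11110 XOR 11001 = 00111
  pos 2: 11111 XOR 11001 = 00110
  pos 4: 11010 XOR 11001 = 00011
  pos 7: 11000 XOR 11001 = 00001
  pos 11: 10000 XOR 11001 = 01001
Remainder (last 4 bits) = 1001. This is the CRC / FCS.

1001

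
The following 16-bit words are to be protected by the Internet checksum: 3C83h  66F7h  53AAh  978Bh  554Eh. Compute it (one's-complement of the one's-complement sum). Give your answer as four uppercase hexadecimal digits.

1C01

One's-complement addition (fold any carry out of bit 15 back into bit 0):
  0x3C83 + 0x66F7 = 0x0A37A
  0xA37A + 0x53AA = 0x0F724
  0xF724 + 0x978B = 0x18EAF → wrap carry → 0x8EB0
  0x8EB0 + 0x554E = 0x0E3FE
One's-complement sum = 0xE3FE.
Checksum = ~0xE3FE & 0xFFFF = 0x1C01.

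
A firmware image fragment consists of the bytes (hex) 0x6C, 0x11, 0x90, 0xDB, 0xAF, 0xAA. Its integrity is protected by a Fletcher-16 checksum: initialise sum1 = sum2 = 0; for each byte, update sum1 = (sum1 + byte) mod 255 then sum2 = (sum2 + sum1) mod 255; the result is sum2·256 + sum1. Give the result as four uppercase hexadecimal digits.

BF44

Running sums (mod 255):
  after byte 0 (0x6C): sum1=108, sum2=108
  after byte 1 (0x11): sum1=125, sum2=233
  after byte 2 (0x90): sum1=14, sum2=247
  after byte 3 (0xDB): sum1=233, sum2=225
  after byte 4 (0xAF): sum1=153, sum2=123
  after byte 5 (0xAA): sum1=68, sum2=191
Checksum = sum2·256 + sum1 = 191·256 + 68 = 48964 = 0xBF44.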